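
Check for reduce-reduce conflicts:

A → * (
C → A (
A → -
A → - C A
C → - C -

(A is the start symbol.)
Yes — I10: [A → - .] vs [C → - C - .]

Augment with A' → A and build the canonical LR(0) collection (I0 = CLOSURE({[A' → . A]}), then GOTO on every symbol after a dot until no new states appear). It has 12 states:
  I0: { [A → . * (], [A → . - C A], [A → . -], [A' → . A] }  — shift
  I1: { [A → * . (] }  — shift
  I2: { [A → - . C A], [A → - .], [A → . * (], [A → . - C A], [A → . -], [C → . - C -], [C → . A (] }  — shift, reduce
  I3: { [A' → A .] }  — accept
  I4: { [A → - . C A], [A → - .], [A → . * (], [A → . - C A], [A → . -], [C → - . C -], [C → . - C -], [C → . A (] }  — shift, reduce
  I5: { [C → A . (] }  — shift
  I6: { [A → - C . A], [A → . * (], [A → . - C A], [A → . -] }  — shift
  I7: { [A → - C A .] }  — reduce
  I8: { [C → A ( .] }  — reduce
  I9: { [A → - C . A], [A → . * (], [A → . - C A], [A → . -], [C → - C . -] }  — shift
  I10: { [A → - . C A], [A → - .], [A → . * (], [A → . - C A], [A → . -], [C → - C - .], [C → . - C -], [C → . A (] }  — shift, 2 reduces
  I11: { [A → * ( .] }  — reduce

I10 contains complete items [A → - .], [C → - C - .] — reduce-reduce conflict.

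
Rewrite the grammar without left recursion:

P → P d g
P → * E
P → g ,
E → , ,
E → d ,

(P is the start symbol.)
P is directly left-recursive. The standard transformation for
  A → A α₁ | ... | A α_m | β₁ | ... | β_n
is
  A  → β₁ A' | ... | β_n A'
  A' → α₁ A' | ... | α_m A' | ε

P → * E becomes P → * E P'
P → g , becomes P → g , P'
P → P d g becomes P' → d g P'
Add P' → ε

Productions for other non-terminals are unchanged:
  E → , ,
  E → d ,

Resulting grammar:
P → * E P'
P → g , P'
P' → d g P'
P' → ε
E → , ,
E → d ,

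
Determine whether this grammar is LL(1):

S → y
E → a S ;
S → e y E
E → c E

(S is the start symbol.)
Yes, the grammar is LL(1).

A grammar is LL(1) if for each non-terminal N with multiple productions, the predict sets of those productions are pairwise disjoint, where PREDICT(N → α) = (FIRST(α) \ {ε}) ∪ (FOLLOW(N) if α ⇒* ε).

For S:
  PREDICT(S → y) = { 'y' }
  PREDICT(S → e y E) = { 'e' }
For E:
  PREDICT(E → a S ';') = { 'a' }
  PREDICT(E → c E) = { 'c' }

All predict sets are disjoint. The grammar IS LL(1).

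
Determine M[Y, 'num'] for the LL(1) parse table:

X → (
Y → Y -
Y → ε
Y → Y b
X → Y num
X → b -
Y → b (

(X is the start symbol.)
To find M[Y, 'num'], we find productions for Y where 'num' is in the predict set (PREDICT(N → α) = (FIRST(α) \ {ε}) ∪ (FOLLOW(N) if α ⇒* ε)).

Relevant sets:
  FIRST(Y) = { '-', 'b', ε }
  FOLLOW(Y) = { '-', 'b', 'num' }

Y → Y -: PREDICT = { '-', 'b' }
Y → ε: PREDICT = { '-', 'b', 'num' }
  'num' is in predict set, so this production goes in M[Y, 'num']
Y → Y b: PREDICT = { '-', 'b' }
Y → b (: PREDICT = { 'b' }

M[Y, 'num'] = Y → ε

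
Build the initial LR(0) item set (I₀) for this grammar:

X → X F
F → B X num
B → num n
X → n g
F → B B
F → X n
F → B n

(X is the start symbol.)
First, augment the grammar with X' → X
I₀ = CLOSURE({ [X' → . X] }):
  [X' → . X] has the dot before X: add [X → . X F], [X → . n g]
No further items can be added.

I₀ = { [X → . X F], [X → . n g], [X' → . X] }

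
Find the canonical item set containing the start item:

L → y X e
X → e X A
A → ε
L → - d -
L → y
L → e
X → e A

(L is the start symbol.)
First, augment the grammar with L' → L
I₀ = CLOSURE({ [L' → . L] }):
  [L' → . L] has the dot before L: add [L → . y X e], [L → . - d -], [L → . y], [L → . e]
No further items can be added.

I₀ = { [L → . - d -], [L → . e], [L → . y X e], [L → . y], [L' → . L] }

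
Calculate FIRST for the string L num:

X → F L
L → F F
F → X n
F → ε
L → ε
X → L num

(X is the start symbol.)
FIRST sets of the non-terminals involved (from the grammar, by fixed-point iteration):
  FIRST(L) = { 'n', 'num', ε }

To compute FIRST(L num), process the symbols left to right:
Symbol L is a non-terminal. Add FIRST(L) \ {ε} = { 'n', 'num' }
L is nullable (ε ∈ FIRST(L)), continue to the next symbol.
Symbol num is a terminal. Add 'num' and stop.
FIRST(L num) = { 'n', 'num' }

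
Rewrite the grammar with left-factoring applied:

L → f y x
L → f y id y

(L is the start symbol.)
L → f y L'
L' → x
L' → id y

Left-factoring transforms A → αβ₁ | αβ₂ into A → αA' and A' → β₁ | β₂
(α is the longest common prefix among the alternatives). Repeat until
no nonterminal has two alternatives with a common prefix.

Round 1: L has alternatives sharing prefix 'f y'. Introduce L': L → f y L'
  Add: L' → x
  Add: L' → id y

No remaining common prefixes — done.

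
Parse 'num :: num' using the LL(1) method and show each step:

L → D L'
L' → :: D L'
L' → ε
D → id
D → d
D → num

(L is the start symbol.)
Stack is shown with the top on the left.

Stack      Input         Action
-------------------------------
L $        num :: num $  output L → D L'
D L' $     num :: num $  output D → num
num L' $   num :: num $  match 'num'
L' $       :: num $      output L' → :: D L'
:: D L' $  :: num $      match '::'
D L' $     num $         output D → num
num L' $   num $         match 'num'
L' $       $             output L' → ε
$          $             accept

The string is accepted.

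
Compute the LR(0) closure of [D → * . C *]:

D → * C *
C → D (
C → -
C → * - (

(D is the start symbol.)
{ [C → . * - (], [C → . -], [C → . D (], [D → * . C *], [D → . * C *] }

Start with: [D → * . C *]
  [D → * . C *] has the dot before C: add [C → . D (], [C → . -], [C → . * - (]
  [C → . D (] has the dot before D: add [D → . * C *]
No further items can be added.

CLOSURE = { [C → . * - (], [C → . -], [C → . D (], [D → * . C *], [D → . * C *] }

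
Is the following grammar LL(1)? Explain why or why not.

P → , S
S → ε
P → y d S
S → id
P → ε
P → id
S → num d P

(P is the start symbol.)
Yes, the grammar is LL(1).

A grammar is LL(1) if for each non-terminal N with multiple productions, the predict sets of those productions are pairwise disjoint, where PREDICT(N → α) = (FIRST(α) \ {ε}) ∪ (FOLLOW(N) if α ⇒* ε).

Relevant sets:
  FOLLOW(P) = { $ }
  FOLLOW(S) = { $ }

For P:
  PREDICT(P → ',' S) = { ',' }
  PREDICT(P → y d S) = { 'y' }
  PREDICT(P → ε) = { $ }
  PREDICT(P → id) = { 'id' }
For S:
  PREDICT(S → ε) = { $ }
  PREDICT(S → id) = { 'id' }
  PREDICT(S → num d P) = { 'num' }

All predict sets are disjoint. The grammar IS LL(1).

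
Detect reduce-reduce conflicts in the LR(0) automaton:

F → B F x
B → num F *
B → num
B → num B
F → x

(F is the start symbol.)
No reduce-reduce conflicts

A reduce-reduce conflict occurs when an LR(0) state has two complete items [A → α .] and [B → β .] — both call for a reduction, and with no lookahead the parser cannot choose between them.

Augment with F' → F and build the canonical LR(0) collection (I0 = CLOSURE({[F' → . F]}), then GOTO on every symbol after a dot until no new states appear). It has 10 states:
  I0: { [B → . num B], [B → . num F *], [B → . num], [F → . B F x], [F → . x], [F' → . F] }  — shift
  I1: { [B → . num B], [B → . num F *], [B → . num], [F → . B F x], [F → . x], [F → B . F x] }  — shift
  I2: { [F' → F .] }  — accept
  I3: { [B → . num B], [B → . num F *], [B → . num], [B → num . B], [B → num . F *], [B → num .], [F → . B F x], [F → . x] }  — shift, reduce
  I4: { [F → x .] }  — reduce
  I5: { [B → . num B], [B → . num F *], [B → . num], [B → num B .], [F → . B F x], [F → . x], [F → B . F x] }  — shift, reduce
  I6: { [B → num F . *] }  — shift
  I7: { [B → num F * .] }  — reduce
  I8: { [F → B F . x] }  — shift
  I9: { [F → B F x .] }  — reduce

No state contains more than one complete item.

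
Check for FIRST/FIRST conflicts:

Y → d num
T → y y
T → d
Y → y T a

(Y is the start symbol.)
Productions for Y:
  Y → d num: FIRST = { 'd' }
  Y → y T a: FIRST = { 'y' }
Productions for T:
  T → y y: FIRST = { 'y' }
  T → d: FIRST = { 'd' }

All alternatives of each non-terminal have pairwise disjoint FIRST sets.

Answer: No FIRST/FIRST conflicts.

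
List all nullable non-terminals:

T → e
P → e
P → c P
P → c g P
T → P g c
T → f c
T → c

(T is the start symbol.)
None

A non-terminal is nullable if it can derive ε (the empty string): either it has an ε-production, or it has a production whose right-hand side consists entirely of nullable non-terminals.

There are no ε-productions, so no non-terminal can derive ε.
No non-terminals are nullable.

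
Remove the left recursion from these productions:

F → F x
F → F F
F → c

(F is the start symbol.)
F is directly left-recursive. The standard transformation for
  A → A α₁ | ... | A α_m | β₁ | ... | β_n
is
  A  → β₁ A' | ... | β_n A'
  A' → α₁ A' | ... | α_m A' | ε

F → c becomes F → c F'
F → F x becomes F' → x F'
F → F F becomes F' → F F'
Add F' → ε

Resulting grammar:
F → c F'
F' → x F'
F' → F F'
F' → ε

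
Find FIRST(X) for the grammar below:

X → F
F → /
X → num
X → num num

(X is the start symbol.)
FIRST sets of the other non-terminals involved (by the same procedure, iterated to a fixed point):
  FIRST(F) = { '/' }

From X → F:
  - F is a non-terminal: add FIRST(F) \ {ε} = { '/' }
    F is not nullable, so stop
From X → num:
  - num is a terminal: add 'num' and stop
From X → num num:
  - num is a terminal: add 'num' and stop

Collecting: FIRST(X) = { '/', 'num' }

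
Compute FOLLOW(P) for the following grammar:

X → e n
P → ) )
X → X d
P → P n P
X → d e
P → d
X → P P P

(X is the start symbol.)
{ $, ')', 'd', 'n' }

To compute FOLLOW(P), find every occurrence of P on a right-hand side N → α P β: add FIRST(β) \ {ε}, and if β is empty or nullable also add FOLLOW(N). Iterate to a fixed point.

In P → P n P: P is followed by n P, add FIRST(n P) \ {ε} = { 'n' }
In P → P n P: P is at the end; this adds FOLLOW(P) to itself — nothing new
In X → P P P: P is followed by P P, add FIRST(P P) \ {ε} = { ')', 'd' }
In X → P P P: P is followed by P, add FIRST(P) \ {ε} = { ')', 'd' }
In X → P P P: P is at the end, add FOLLOW(X)

The FOLLOW sets referred to above (computed the same way, to a fixed point):
  FOLLOW(X) = { $, 'd' }

Taking the union: FOLLOW(P) = { $, ')', 'd', 'n' }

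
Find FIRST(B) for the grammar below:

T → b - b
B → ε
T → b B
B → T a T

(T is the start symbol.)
FIRST sets of the other non-terminals involved (by the same procedure, iterated to a fixed point):
  FIRST(T) = { 'b' }

From B → ε:
  - ε-production, so ε ∈ FIRST(B)
From B → T a T:
  - T is a non-terminal: add FIRST(T) \ {ε} = { 'b' }
    T is not nullable, so stop

Collecting: FIRST(B) = { 'b', ε }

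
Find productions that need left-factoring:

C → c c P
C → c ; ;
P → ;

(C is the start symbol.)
Yes, C has productions with common prefix 'c'

Left-factoring is needed when two productions for the same non-terminal
share a common prefix on the right-hand side.

Productions for C:
  C → c c P
  C → c ; ;

Found common prefix 'c' in productions for C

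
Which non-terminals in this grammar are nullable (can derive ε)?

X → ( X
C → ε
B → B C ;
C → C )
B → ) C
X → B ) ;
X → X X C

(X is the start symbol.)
ε-productions: C → ε
So C is immediately nullable.
No further non-terminal can be added: every production for the remaining non-terminals contains a terminal or a non-nullable non-terminal.
Nullable = { 'C' }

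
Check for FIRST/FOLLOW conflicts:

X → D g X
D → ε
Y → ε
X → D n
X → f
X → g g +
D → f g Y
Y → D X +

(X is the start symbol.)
Yes. D → f g Y with FOLLOW(D) on { 'f' }; Y → D X '+' with FOLLOW(Y) on { 'f', 'g', 'n' }

A FIRST/FOLLOW conflict occurs when a non-terminal N has a nullable alternative N → β (β ⇒* ε) and another alternative N → α with FIRST(α) ∩ FOLLOW(N) ≠ ∅: on such a lookahead the parser cannot decide between expanding α and letting N vanish via β.

Nullable non-terminals: D, Y.
FIRST sets used below: FIRST(D) = { 'f', ε }, FIRST(X) = { 'f', 'g', 'n' }

D: nullable alternative(s) D → ε; FOLLOW(D) = { 'f', 'g', 'n' }
  D → ε: FIRST \ {ε} = { } — this is the only nullable alternative, skip
  D → f g Y: FIRST \ {ε} = { 'f' } — overlaps FOLLOW(D) on { 'f' }: CONFLICT

Y: nullable alternative(s) Y → ε; FOLLOW(Y) = { 'f', 'g', 'n' }
  Y → ε: FIRST \ {ε} = { } — this is the only nullable alternative, skip
  Y → D X +: FIRST \ {ε} = { 'f', 'g', 'n' } — overlaps FOLLOW(Y) on { 'f', 'g', 'n' }: CONFLICT

X has no nullable alternative, so no FIRST/FOLLOW check is needed there.

So the grammar has 2 FIRST/FOLLOW conflicts (marked CONFLICT above).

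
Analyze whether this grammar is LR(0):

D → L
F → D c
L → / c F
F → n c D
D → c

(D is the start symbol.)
Yes, the grammar is LR(0)

Augment with D' → D and build the canonical LR(0) collection (I0 = CLOSURE({[D' → . D]}), then GOTO on every symbol after a dot until no new states appear). It has 12 states:
  I0: { [D → . L], [D → . c], [D' → . D], [L → . / c F] }  — shift
  I1: { [L → / . c F] }  — shift
  I2: { [D' → D .] }  — accept
  I3: { [D → L .] }  — reduce
  I4: { [D → c .] }  — reduce
  I5: { [D → . L], [D → . c], [F → . D c], [F → . n c D], [L → . / c F], [L → / c . F] }  — shift
  I6: { [F → D . c] }  — shift
  I7: { [L → / c F .] }  — reduce
  I8: { [F → n . c D] }  — shift
  I9: { [D → . L], [D → . c], [F → n c . D], [L → . / c F] }  — shift
  I10: { [F → n c D .] }  — reduce
  I11: { [F → D c .] }  — reduce

Every state is either a pure shift/goto state or contains exactly one complete item and nothing to shift — no conflicts. The grammar is LR(0).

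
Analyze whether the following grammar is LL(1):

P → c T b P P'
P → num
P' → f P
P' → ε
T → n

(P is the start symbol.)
No. Predict set conflict for P': { 'f' }

Relevant sets:
  FOLLOW(P') = { $, 'f' }

For P:
  PREDICT(P → c T b P P') = { 'c' }
  PREDICT(P → num) = { 'num' }
For P':
  PREDICT(P' → f P) = { 'f' }
  PREDICT(P' → ε) = { $, 'f' }
T has a single production, so nothing to check there.

Conflict found: Predict set conflict for P': { 'f' }
The grammar is NOT LL(1).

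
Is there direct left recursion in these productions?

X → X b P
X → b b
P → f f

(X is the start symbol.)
X → X b P: LEFT RECURSIVE (starts with X)
X → b b: starts with b
P → f f: starts with f

The grammar has direct left recursion on: X.

Answer: Yes, X is left-recursive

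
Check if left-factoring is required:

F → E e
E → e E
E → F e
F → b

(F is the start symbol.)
Left-factoring is needed when two productions for the same non-terminal
share a common prefix on the right-hand side.

Productions for F:
  F → E e
  F → b
Productions for E:
  E → e E
  E → F e

No common prefixes found.

Answer: No, left-factoring is not needed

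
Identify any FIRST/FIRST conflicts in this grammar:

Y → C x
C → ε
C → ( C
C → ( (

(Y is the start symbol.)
Yes. C → '(' C / C → '(' '(' on { '(' }

Productions for C:
  C → ε: FIRST = { ε }
  C → ( C: FIRST = { '(' }
  C → ( (: FIRST = { '(' }
Y has only one production, so no FIRST/FIRST conflict is possible there.

Conflict for C: C → ( C and C → ( (
  Overlap: { '(' }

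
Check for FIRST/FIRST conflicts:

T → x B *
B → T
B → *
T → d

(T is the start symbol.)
A FIRST/FIRST conflict occurs when two productions N → α and N → β for the same non-terminal have FIRST(α) ∩ FIRST(β) ≠ ∅ (with ε ∈ FIRST of a nullable right-hand side, so two nullable alternatives also conflict).

FIRST sets of the non-terminals at (or reachable through a nullable prefix from) the front of some alternative:
  FIRST(T) = { 'd', 'x' }

Productions for T:
  T → x B *: FIRST = { 'x' }
  T → d: FIRST = { 'd' }
Productions for B:
  B → T: FIRST = { 'd', 'x' }
  B → *: FIRST = { '*' }

All alternatives of each non-terminal have pairwise disjoint FIRST sets.

Answer: No FIRST/FIRST conflicts.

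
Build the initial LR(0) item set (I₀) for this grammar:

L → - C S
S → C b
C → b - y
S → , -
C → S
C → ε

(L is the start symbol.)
First, augment the grammar with L' → L
I₀ = CLOSURE({ [L' → . L] }):
  [L' → . L] has the dot before L: add [L → . - C S]
No further items can be added.

I₀ = { [L → . - C S], [L' → . L] }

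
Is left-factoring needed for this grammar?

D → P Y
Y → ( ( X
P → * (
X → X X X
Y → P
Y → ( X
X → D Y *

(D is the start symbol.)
Yes, Y has productions with common prefix '('

Left-factoring is needed when two productions for the same non-terminal
share a common prefix on the right-hand side.

Productions for Y:
  Y → ( ( X
  Y → P
  Y → ( X
Productions for X:
  X → X X X
  X → D Y *

Found common prefix '(' in productions for Y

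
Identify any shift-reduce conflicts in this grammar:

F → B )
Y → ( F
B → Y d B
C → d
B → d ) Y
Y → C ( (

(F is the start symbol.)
Yes — I6: [C → d .] vs [B → d . ) Y]

A shift-reduce conflict occurs when an LR(0) state has both:
  - a complete (reduce) item [A → α .] (dot at the end), and
  - a shift item [B → β . c γ] (dot before a terminal).

Augment with F' → F and build the canonical LR(0) collection (I0 = CLOSURE({[F' → . F]}), then GOTO on every symbol after a dot until no new states appear). It has 16 states:
  I0: { [B → . Y d B], [B → . d ) Y], [C → . d], [F → . B )], [F' → . F], [Y → . ( F], [Y → . C ( (] }  — shift
  I1: { [B → . Y d B], [B → . d ) Y], [C → . d], [F → . B )], [Y → ( . F], [Y → . ( F], [Y → . C ( (] }  — shift
  I2: { [F → B . )] }  — shift
  I3: { [Y → C . ( (] }  — shift
  I4: { [F' → F .] }  — accept
  I5: { [B → Y . d B] }  — shift
  I6: { [B → d . ) Y], [C → d .] }  — shift, reduce
  I7: { [B → d ) . Y], [C → . d], [Y → . ( F], [Y → . C ( (] }  — shift
  I8: { [B → d ) Y .] }  — reduce
  I9: { [C → d .] }  — reduce
  I10: { [B → . Y d B], [B → . d ) Y], [B → Y d . B], [C → . d], [Y → . ( F], [Y → . C ( (] }  — shift
  I11: { [B → Y d B .] }  — reduce
  I12: { [Y → C ( . (] }  — shift
  I13: { [Y → C ( ( .] }  — reduce
  I14: { [F → B ) .] }  — reduce
  I15: { [Y → ( F .] }  — reduce

I6 contains reduce item [C → d .] and shift item [B → d . ) Y] — shift-reduce conflict.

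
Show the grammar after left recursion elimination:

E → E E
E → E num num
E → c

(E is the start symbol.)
E → c E'
E' → E E'
E' → num num E'
E' → ε

E is directly left-recursive. The standard transformation for
  A → A α₁ | ... | A α_m | β₁ | ... | β_n
is
  A  → β₁ A' | ... | β_n A'
  A' → α₁ A' | ... | α_m A' | ε

E → c becomes E → c E'
E → E E becomes E' → E E'
E → E num num becomes E' → num num E'
Add E' → ε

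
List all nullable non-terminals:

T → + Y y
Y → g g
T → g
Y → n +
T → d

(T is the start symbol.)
A non-terminal is nullable if it can derive ε (the empty string): either it has an ε-production, or it has a production whose right-hand side consists entirely of nullable non-terminals.

There are no ε-productions, so no non-terminal can derive ε.
No non-terminals are nullable.

Answer: None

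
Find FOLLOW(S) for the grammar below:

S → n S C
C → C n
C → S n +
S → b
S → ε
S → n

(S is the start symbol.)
To compute FOLLOW(S), find every occurrence of S on a right-hand side N → α S β: add FIRST(β) \ {ε}, and if β is empty or nullable also add FOLLOW(N). Iterate to a fixed point.

S is the start symbol, so $ ∈ FOLLOW(S).
In S → n S C: S is followed by C, add FIRST(C) \ {ε} = { 'b', 'n' }
In C → S n +: S is followed by n '+', add FIRST(n '+') \ {ε} = { 'n' }

Taking the union: FOLLOW(S) = { $, 'b', 'n' }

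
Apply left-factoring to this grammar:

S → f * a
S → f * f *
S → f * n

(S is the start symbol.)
S → f * S'
S' → a
S' → f *
S' → n

Left-factoring transforms A → αβ₁ | αβ₂ into A → αA' and A' → β₁ | β₂
(α is the longest common prefix among the alternatives). Repeat until
no nonterminal has two alternatives with a common prefix.

Round 1: S has alternatives sharing prefix 'f *'. Introduce S': S → f * S'
  Add: S' → a
  Add: S' → f *
  Add: S' → n

No remaining common prefixes — done.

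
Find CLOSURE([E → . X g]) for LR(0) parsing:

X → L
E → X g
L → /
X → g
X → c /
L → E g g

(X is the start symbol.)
To compute CLOSURE, for each item [A → α.Bβ] where B is a non-terminal, add [B → .γ] for all productions B → γ; repeat for the newly added items until nothing changes.

Start with: [E → . X g]
  [E → . X g] has the dot before X: add [X → . L], [X → . g], [X → . c /]
  [X → . L] has the dot before L: add [L → . /], [L → . E g g]
  [L → . E g g] has the dot before E: all E-items already present
No further items can be added.

CLOSURE = { [E → . X g], [L → . /], [L → . E g g], [X → . L], [X → . c /], [X → . g] }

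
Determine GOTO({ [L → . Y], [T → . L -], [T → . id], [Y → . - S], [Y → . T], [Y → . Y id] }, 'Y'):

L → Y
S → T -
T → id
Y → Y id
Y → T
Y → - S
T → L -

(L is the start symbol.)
GOTO(I, 'Y') = CLOSURE({ [A → αX.β] : [A → α.Xβ] ∈ I, X = 'Y' })

Items with dot before 'Y', with the dot advanced:
  [L → . Y] → [L → Y .]
  [Y → . Y id] → [Y → Y . id]
Closure adds nothing (no advanced item has the dot before a non-terminal).

GOTO = { [L → Y .], [Y → Y . id] }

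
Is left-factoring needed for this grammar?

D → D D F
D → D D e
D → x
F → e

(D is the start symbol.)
Yes, D has productions with common prefix 'D D'

Left-factoring is needed when two productions for the same non-terminal
share a common prefix on the right-hand side.

Productions for D:
  D → D D F
  D → D D e
  D → x

Found common prefix 'D D' in productions for D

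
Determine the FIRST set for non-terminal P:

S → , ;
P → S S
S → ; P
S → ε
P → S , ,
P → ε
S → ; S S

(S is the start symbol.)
FIRST sets of the other non-terminals involved (by the same procedure, iterated to a fixed point):
  FIRST(S) = { ',', ';', ε }

From P → S S:
  - S is a non-terminal: add FIRST(S) \ {ε} = { ',', ';' }
    S is nullable, so continue to the next symbol
  - S is a non-terminal: add FIRST(S) \ {ε} = { ',', ';' }
    S is nullable and nothing follows, so the whole right-hand side can vanish: ε ∈ FIRST(P)
From P → S , ,:
  - S is a non-terminal: add FIRST(S) \ {ε} = { ',', ';' }
    S is nullable, so continue to the next symbol
  - ',' is a terminal: add ',' and stop
From P → ε:
  - ε-production, so ε ∈ FIRST(P)

Collecting: FIRST(P) = { ',', ';', ε }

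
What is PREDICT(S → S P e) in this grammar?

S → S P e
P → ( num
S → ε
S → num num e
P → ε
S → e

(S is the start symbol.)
PREDICT(S → S P e) = (FIRST(RHS) \ {ε}) ∪ (FOLLOW(S) if ε ∈ FIRST(RHS), i.e. RHS ⇒* ε)
FIRST(S) = { '(', 'e', 'num', ε }
FIRST(P) = { '(', ε }
FIRST(S P e) = { '(', 'e', 'num' }
ε ∉ FIRST(S P e), so FOLLOW(S) is not added.
PREDICT(S → S P e) = { '(', 'e', 'num' }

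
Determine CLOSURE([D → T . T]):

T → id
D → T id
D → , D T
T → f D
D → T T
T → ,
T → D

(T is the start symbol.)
{ [D → . , D T], [D → . T T], [D → . T id], [D → T . T], [T → . ,], [T → . D], [T → . f D], [T → . id] }

To compute CLOSURE, for each item [A → α.Bβ] where B is a non-terminal, add [B → .γ] for all productions B → γ; repeat for the newly added items until nothing changes.

Start with: [D → T . T]
  [D → T . T] has the dot before T: add [T → . id], [T → . f D], [T → . ,], [T → . D]
  [T → . D] has the dot before D: add [D → . T id], [D → . , D T], [D → . T T]
No further items can be added.

CLOSURE = { [D → . , D T], [D → . T T], [D → . T id], [D → T . T], [T → . ,], [T → . D], [T → . f D], [T → . id] }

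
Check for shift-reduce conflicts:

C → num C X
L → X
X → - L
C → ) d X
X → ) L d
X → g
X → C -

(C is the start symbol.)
No shift-reduce conflicts

Augment with C' → C and build the canonical LR(0) collection (I0 = CLOSURE({[C' → . C]}), then GOTO on every symbol after a dot until no new states appear). It has 17 states:
  I0: { [C → . ) d X], [C → . num C X], [C' → . C] }  — shift
  I1: { [C → ) . d X] }  — shift
  I2: { [C' → C .] }  — accept
  I3: { [C → . ) d X], [C → . num C X], [C → num . C X] }  — shift
  I4: { [C → . ) d X], [C → . num C X], [C → num C . X], [X → . ) L d], [X → . - L], [X → . C -], [X → . g] }  — shift
  I5: { [C → ) . d X], [C → . ) d X], [C → . num C X], [L → . X], [X → ) . L d], [X → . ) L d], [X → . - L], [X → . C -], [X → . g] }  — shift
  I6: { [C → . ) d X], [C → . num C X], [L → . X], [X → - . L], [X → . ) L d], [X → . - L], [X → . C -], [X → . g] }  — shift
  I7: { [X → C . -] }  — shift
  I8: { [C → num C X .] }  — reduce
  I9: { [X → g .] }  — reduce
  I10: { [X → C - .] }  — reduce
  I11: { [X → - L .] }  — reduce
  I12: { [L → X .] }  — reduce
  I13: { [X → ) L . d] }  — shift
  I14: { [C → ) d . X], [C → . ) d X], [C → . num C X], [X → . ) L d], [X → . - L], [X → . C -], [X → . g] }  — shift
  I15: { [C → ) d X .] }  — reduce
  I16: { [X → ) L d .] }  — reduce

No state contains both a complete item and a shift item.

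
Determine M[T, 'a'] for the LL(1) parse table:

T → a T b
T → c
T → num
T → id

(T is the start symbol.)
To find M[T, 'a'], we find productions for T where 'a' is in the predict set (PREDICT(N → α) = (FIRST(α) \ {ε}) ∪ (FOLLOW(N) if α ⇒* ε)).

T → a T b: PREDICT = { 'a' }
  'a' is in predict set, so this production goes in M[T, 'a']
T → c: PREDICT = { 'c' }
T → num: PREDICT = { 'num' }
T → id: PREDICT = { 'id' }

M[T, 'a'] = T → a T b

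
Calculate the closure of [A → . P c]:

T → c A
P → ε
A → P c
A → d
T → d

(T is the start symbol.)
{ [A → . P c], [P → .] }

To compute CLOSURE, for each item [A → α.Bβ] where B is a non-terminal, add [B → .γ] for all productions B → γ; repeat for the newly added items until nothing changes.

Start with: [A → . P c]
  [A → . P c] has the dot before P: add [P → .]
No further items can be added.

CLOSURE = { [A → . P c], [P → .] }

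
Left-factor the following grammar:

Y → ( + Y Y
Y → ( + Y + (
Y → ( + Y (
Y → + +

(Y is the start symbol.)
Y → ( + Y Y'
Y' → Y
Y' → + (
Y' → (
Y → + +

Left-factoring transforms A → αβ₁ | αβ₂ into A → αA' and A' → β₁ | β₂
(α is the longest common prefix among the alternatives). Repeat until
no nonterminal has two alternatives with a common prefix.

Round 1: Y has alternatives sharing prefix '( + Y'. Introduce Y': Y → ( + Y Y'
  Add: Y' → Y
  Add: Y' → + (
  Add: Y' → (

No remaining common prefixes — done.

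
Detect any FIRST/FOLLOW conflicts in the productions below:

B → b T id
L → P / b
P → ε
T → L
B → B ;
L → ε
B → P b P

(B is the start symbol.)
No FIRST/FOLLOW conflicts.

A FIRST/FOLLOW conflict occurs when a non-terminal N has a nullable alternative N → β (β ⇒* ε) and another alternative N → α with FIRST(α) ∩ FOLLOW(N) ≠ ∅: on such a lookahead the parser cannot decide between expanding α and letting N vanish via β.

Nullable non-terminals: L, P, T.
FIRST sets used below: FIRST(P) = { ε }

L: nullable alternative(s) L → ε; FOLLOW(L) = { 'id' }
  L → P / b: FIRST \ {ε} = { '/' } — disjoint from FOLLOW(L)
  L → ε: FIRST \ {ε} = { } — this is the only nullable alternative, skip
P has a nullable alternative but only one production, so nothing to check.
T has a nullable alternative but only one production, so nothing to check.

B has no nullable alternative, so no FIRST/FOLLOW check is needed there.

No FIRST/FOLLOW conflicts found.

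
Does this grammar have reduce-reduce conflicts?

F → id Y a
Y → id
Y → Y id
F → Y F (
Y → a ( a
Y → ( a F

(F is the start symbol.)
Yes — I13: [Y → Y id .] vs [Y → id .]

Augment with F' → F and build the canonical LR(0) collection (I0 = CLOSURE({[F' → . F]}), then GOTO on every symbol after a dot until no new states appear). It has 17 states:
  I0: { [F → . Y F (], [F → . id Y a], [F' → . F], [Y → . ( a F], [Y → . Y id], [Y → . a ( a], [Y → . id] }  — shift
  I1: { [Y → ( . a F] }  — shift
  I2: { [F' → F .] }  — accept
  I3: { [F → . Y F (], [F → . id Y a], [F → Y . F (], [Y → . ( a F], [Y → . Y id], [Y → . a ( a], [Y → . id], [Y → Y . id] }  — shift
  I4: { [Y → a . ( a] }  — shift
  I5: { [F → id . Y a], [Y → . ( a F], [Y → . Y id], [Y → . a ( a], [Y → . id], [Y → id .] }  — shift, reduce
  I6: { [F → id Y . a], [Y → Y . id] }  — shift
  I7: { [Y → id .] }  — reduce
  I8: { [F → id Y a .] }  — reduce
  I9: { [Y → Y id .] }  — reduce
  I10: { [Y → a ( . a] }  — shift
  I11: { [Y → a ( a .] }  — reduce
  I12: { [F → Y F . (] }  — shift
  I13: { [F → id . Y a], [Y → . ( a F], [Y → . Y id], [Y → . a ( a], [Y → . id], [Y → Y id .], [Y → id .] }  — shift, 2 reduces
  I14: { [F → Y F ( .] }  — reduce
  I15: { [F → . Y F (], [F → . id Y a], [Y → ( a . F], [Y → . ( a F], [Y → . Y id], [Y → . a ( a], [Y → . id] }  — shift
  I16: { [Y → ( a F .] }  — reduce

I13 contains complete items [Y → Y id .], [Y → id .] — reduce-reduce conflict.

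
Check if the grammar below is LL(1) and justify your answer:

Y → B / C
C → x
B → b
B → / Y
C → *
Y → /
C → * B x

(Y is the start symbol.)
No. Predict set conflict for Y: { '/' }

A grammar is LL(1) if for each non-terminal N with multiple productions, the predict sets of those productions are pairwise disjoint, where PREDICT(N → α) = (FIRST(α) \ {ε}) ∪ (FOLLOW(N) if α ⇒* ε).

Relevant sets:
  FIRST(B) = { '/', 'b' }

For Y:
  PREDICT(Y → B '/' C) = { '/', 'b' }
  PREDICT(Y → '/') = { '/' }
For C:
  PREDICT(C → x) = { 'x' }
  PREDICT(C → '*') = { '*' }
  PREDICT(C → '*' B x) = { '*' }
For B:
  PREDICT(B → b) = { 'b' }
  PREDICT(B → '/' Y) = { '/' }

Conflict found: Predict set conflict for Y: { '/' }
The grammar is NOT LL(1).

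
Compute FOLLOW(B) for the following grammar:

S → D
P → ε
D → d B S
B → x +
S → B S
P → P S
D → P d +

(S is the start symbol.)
To compute FOLLOW(B), find every occurrence of B on a right-hand side N → α B β: add FIRST(β) \ {ε}, and if β is empty or nullable also add FOLLOW(N). Iterate to a fixed point.

In D → d B S: B is followed by S, add FIRST(S) \ {ε} = { 'd', 'x' }
In S → B S: B is followed by S, add FIRST(S) \ {ε} = { 'd', 'x' }

Taking the union: FOLLOW(B) = { 'd', 'x' }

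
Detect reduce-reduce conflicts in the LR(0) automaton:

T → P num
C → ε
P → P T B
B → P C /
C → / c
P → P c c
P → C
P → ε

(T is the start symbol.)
Augment with T' → T and build the canonical LR(0) collection (I0 = CLOSURE({[T' → . T]}), then GOTO on every symbol after a dot until no new states appear). It has 14 states:
  I0: { [C → . / c], [C → .], [P → . C], [P → . P T B], [P → . P c c], [P → .], [T → . P num], [T' → . T] }  — shift, 2 reduces
  I1: { [C → / . c] }  — shift
  I2: { [P → C .] }  — reduce
  I3: { [C → . / c], [C → .], [P → . C], [P → . P T B], [P → . P c c], [P → .], [P → P . T B], [P → P . c c], [T → . P num], [T → P . num] }  — shift, 2 reduces
  I4: { [T' → T .] }  — accept
  I5: { [B → . P C /], [C → . / c], [C → .], [P → . C], [P → . P T B], [P → . P c c], [P → .], [P → P T . B] }  — shift, 2 reduces
  I6: { [P → P c . c] }  — shift
  I7: { [T → P num .] }  — reduce
  I8: { [P → P c c .] }  — reduce
  I9: { [P → P T B .] }  — reduce
  I10: { [B → P . C /], [C → . / c], [C → .], [P → . C], [P → . P T B], [P → . P c c], [P → .], [P → P . T B], [P → P . c c], [T → . P num] }  — shift, 2 reduces
  I11: { [B → P C . /], [P → C .] }  — shift, reduce
  I12: { [B → P C / .] }  — reduce
  I13: { [C → / c .] }  — reduce

I0 contains complete items [C → .], [P → .] — reduce-reduce conflict.
I3 contains complete items [C → .], [P → .] — reduce-reduce conflict.
I5 contains complete items [C → .], [P → .] — reduce-reduce conflict.
I10 contains complete items [C → .], [P → .] — reduce-reduce conflict.

Answer: Yes — I0: [C → .] vs [P → .]; I3: [C → .] vs [P → .]; I5: [C → .] vs [P → .]; I10: [C → .] vs [P → .]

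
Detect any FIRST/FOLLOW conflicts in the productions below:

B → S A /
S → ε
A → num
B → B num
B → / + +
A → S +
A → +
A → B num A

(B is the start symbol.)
Nullable non-terminals: S.
S has a nullable alternative but only one production, so nothing to check.

A, B have no nullable alternative, so no FIRST/FOLLOW check is needed there.

No FIRST/FOLLOW conflicts found.

Answer: No FIRST/FOLLOW conflicts.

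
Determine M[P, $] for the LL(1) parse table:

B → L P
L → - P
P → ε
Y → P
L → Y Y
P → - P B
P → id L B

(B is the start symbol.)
P → ε

To find M[P, $], we find productions for P where $ is in the predict set (PREDICT(N → α) = (FIRST(α) \ {ε}) ∪ (FOLLOW(N) if α ⇒* ε)).

Relevant sets:
  FOLLOW(P) = { $, '-', 'id' }

P → ε: PREDICT = { $, '-', 'id' }
  $ is in predict set, so this production goes in M[P, $]
P → - P B: PREDICT = { '-' }
P → id L B: PREDICT = { 'id' }

M[P, $] = P → ε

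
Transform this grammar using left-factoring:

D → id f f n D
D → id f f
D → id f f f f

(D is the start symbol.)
D → id f f D'
D' → n D
D' → ε
D' → f f

Left-factoring transforms A → αβ₁ | αβ₂ into A → αA' and A' → β₁ | β₂
(α is the longest common prefix among the alternatives). Repeat until
no nonterminal has two alternatives with a common prefix.

Round 1: D has alternatives sharing prefix 'id f f'. Introduce D': D → id f f D'
  Add: D' → n D
  Add: D' → ε
  Add: D' → f f

No remaining common prefixes — done.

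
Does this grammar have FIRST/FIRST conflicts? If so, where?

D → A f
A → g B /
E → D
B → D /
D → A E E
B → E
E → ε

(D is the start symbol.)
Yes. D → A f / D → A E E on { 'g' }; B → D '/' / B → E on { 'g' }

A FIRST/FIRST conflict occurs when two productions N → α and N → β for the same non-terminal have FIRST(α) ∩ FIRST(β) ≠ ∅ (with ε ∈ FIRST of a nullable right-hand side, so two nullable alternatives also conflict).

FIRST sets of the non-terminals at (or reachable through a nullable prefix from) the front of some alternative:
  FIRST(A) = { 'g' }
  FIRST(D) = { 'g' }
  FIRST(E) = { 'g', ε }

Productions for D:
  D → A f: FIRST = { 'g' }
  D → A E E: FIRST = { 'g' }
Productions for E:
  E → D: FIRST = { 'g' }
  E → ε: FIRST = { ε }
Productions for B:
  B → D /: FIRST = { 'g' }
  B → E: FIRST = { 'g', ε }
A has only one production, so no FIRST/FIRST conflict is possible there.

Conflict for D: D → A f and D → A E E
  Overlap: { 'g' }
Conflict for B: B → D / and B → E
  Overlap: { 'g' }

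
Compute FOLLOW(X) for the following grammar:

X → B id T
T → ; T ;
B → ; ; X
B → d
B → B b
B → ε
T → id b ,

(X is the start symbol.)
{ $, 'b', 'id' }

To compute FOLLOW(X), find every occurrence of X on a right-hand side N → α X β: add FIRST(β) \ {ε}, and if β is empty or nullable also add FOLLOW(N). Iterate to a fixed point.

X is the start symbol, so $ ∈ FOLLOW(X).
In B → ; ; X: X is at the end, add FOLLOW(B)

The FOLLOW sets referred to above (computed the same way, to a fixed point):
  FOLLOW(B) = { 'b', 'id' }

Taking the union: FOLLOW(X) = { $, 'b', 'id' }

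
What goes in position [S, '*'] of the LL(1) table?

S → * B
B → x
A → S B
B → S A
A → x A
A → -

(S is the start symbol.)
S → * B

To find M[S, '*'], we find productions for S where '*' is in the predict set (PREDICT(N → α) = (FIRST(α) \ {ε}) ∪ (FOLLOW(N) if α ⇒* ε)).

S → * B: PREDICT = { '*' }
  '*' is in predict set, so this production goes in M[S, '*']

M[S, '*'] = S → * B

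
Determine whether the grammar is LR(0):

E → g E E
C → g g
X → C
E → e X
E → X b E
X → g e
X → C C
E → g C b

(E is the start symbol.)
No. Shift-reduce conflict between [X → C .] and [C → . g g]

A grammar is LR(0) if no state in the canonical LR(0) collection has:
  - both a shift item (dot before a terminal) and a complete item (shift-reduce conflict), or
  - two or more complete items (reduce-reduce conflict; the accept item [E' → E .] counts as a complete item here).

Augment with E' → E and build the canonical LR(0) collection (I0 = CLOSURE({[E' → . E]}), then GOTO on every symbol after a dot until no new states appear). It has 20 states:
  I0: { [C → . g g], [E → . X b E], [E → . e X], [E → . g C b], [E → . g E E], [E' → . E], [X → . C C], [X → . C], [X → . g e] }  — shift
  I1: { [C → . g g], [X → C . C], [X → C .] }  — shift, reduce
  I2: { [E' → E .] }  — accept
  I3: { [E → X . b E] }  — shift
  I4: { [C → . g g], [E → e . X], [X → . C C], [X → . C], [X → . g e] }  — shift
  I5: { [C → . g g], [C → g . g], [E → . X b E], [E → . e X], [E → . g C b], [E → . g E E], [E → g . C b], [E → g . E E], [X → . C C], [X → . C], [X → . g e], [X → g . e] }  — shift
  I6: { [C → . g g], [E → g C . b], [X → C . C], [X → C .] }  — shift, reduce
  I7: { [C → . g g], [E → . X b E], [E → . e X], [E → . g C b], [E → . g E E], [E → g E . E], [X → . C C], [X → . C], [X → . g e] }  — shift
  I8: { [C → . g g], [E → e . X], [X → . C C], [X → . C], [X → . g e], [X → g e .] }  — shift, reduce
  I9: { [C → . g g], [C → g . g], [C → g g .], [E → . X b E], [E → . e X], [E → . g C b], [E → . g E E], [E → g . C b], [E → g . E E], [X → . C C], [X → . C], [X → . g e], [X → g . e] }  — shift, reduce
  I10: { [E → e X .] }  — reduce
  I11: { [C → g . g], [X → g . e] }  — shift
  I12: { [X → g e .] }  — reduce
  I13: { [C → g g .] }  — reduce
  I14: { [E → g E E .] }  — reduce
  I15: { [X → C C .] }  — reduce
  I16: { [E → g C b .] }  — reduce
  I17: { [C → g . g] }  — shift
  I18: { [C → . g g], [E → . X b E], [E → . e X], [E → . g C b], [E → . g E E], [E → X b . E], [X → . C C], [X → . C], [X → . g e] }  — shift
  I19: { [E → X b E .] }  — reduce

Conflict in state I1:
  Shift-reduce conflict between [X → C .] and [C → . g g]
So the grammar is NOT LR(0).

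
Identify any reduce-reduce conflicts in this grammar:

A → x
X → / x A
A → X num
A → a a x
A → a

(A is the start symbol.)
No reduce-reduce conflicts

A reduce-reduce conflict occurs when an LR(0) state has two complete items [A → α .] and [B → β .] — both call for a reduction, and with no lookahead the parser cannot choose between them.

Augment with A' → A and build the canonical LR(0) collection (I0 = CLOSURE({[A' → . A]}), then GOTO on every symbol after a dot until no new states appear). It has 11 states:
  I0: { [A → . X num], [A → . a a x], [A → . a], [A → . x], [A' → . A], [X → . / x A] }  — shift
  I1: { [X → / . x A] }  — shift
  I2: { [A' → A .] }  — accept
  I3: { [A → X . num] }  — shift
  I4: { [A → a . a x], [A → a .] }  — shift, reduce
  I5: { [A → x .] }  — reduce
  I6: { [A → a a . x] }  — shift
  I7: { [A → a a x .] }  — reduce
  I8: { [A → X num .] }  — reduce
  I9: { [A → . X num], [A → . a a x], [A → . a], [A → . x], [X → . / x A], [X → / x . A] }  — shift
  I10: { [X → / x A .] }  — reduce

No state contains more than one complete item.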